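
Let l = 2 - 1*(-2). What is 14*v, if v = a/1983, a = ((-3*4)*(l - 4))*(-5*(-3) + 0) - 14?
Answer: -196/1983 ≈ -0.098840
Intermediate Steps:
l = 4 (l = 2 + 2 = 4)
a = -14 (a = ((-3*4)*(4 - 4))*(-5*(-3) + 0) - 14 = (-12*0)*(15 + 0) - 14 = 0*15 - 14 = 0 - 14 = -14)
v = -14/1983 ≈ -0.0070600
14*v = 14*(-14/1983) = -196/1983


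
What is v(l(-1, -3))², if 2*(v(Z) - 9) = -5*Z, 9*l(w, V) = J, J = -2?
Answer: 7396/81 ≈ 91.309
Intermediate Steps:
l(w, V) = -2/9 (l(w, V) = (⅑)*(-2) = -2/9)
v(Z) = 9 - 5*Z/2 (v(Z) = 9 + (-5*Z)/2 = 9 - 5*Z/2)
v(l(-1, -3))² = (9 - 5/2*(-2/9))² = (9 + 5/9)² = (86/9)² = 7396/81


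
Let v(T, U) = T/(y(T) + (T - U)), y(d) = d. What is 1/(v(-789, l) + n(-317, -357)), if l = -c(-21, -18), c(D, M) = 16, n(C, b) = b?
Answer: -1562/556845 ≈ -0.0028051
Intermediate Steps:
l = -16 (l = -1*16 = -16)
v(T, U) = T/(-U + 2*T) (v(T, U) = T/(T + (T - U)) = T/(-U + 2*T))
1/(v(-789, l) + n(-317, -357)) = 1/(-789/(-1*(-16) + 2*(-789)) - 357) = 1/(-789/(16 - 1578) - 357) = 1/(-789/(-1562) - 357) = 1/(-789*(-1/1562) - 357) = 1/(789/1562 - 357) = 1/(-556845/1562) = -1562/556845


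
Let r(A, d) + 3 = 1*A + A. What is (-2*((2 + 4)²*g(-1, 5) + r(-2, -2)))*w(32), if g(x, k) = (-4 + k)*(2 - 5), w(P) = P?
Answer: 7360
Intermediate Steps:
r(A, d) = -3 + 2*A (r(A, d) = -3 + (1*A + A) = -3 + (A + A) = -3 + 2*A)
g(x, k) = 12 - 3*k (g(x, k) = (-4 + k)*(-3) = 12 - 3*k)
(-2*((2 + 4)²*g(-1, 5) + r(-2, -2)))*w(32) = -2*((2 + 4)²*(12 - 3*5) + (-3 + 2*(-2)))*32 = -2*(6²*(12 - 15) + (-3 - 4))*32 = -2*(36*(-3) - 7)*32 = -2*(-108 - 7)*32 = -2*(-115)*32 = 230*32 = 7360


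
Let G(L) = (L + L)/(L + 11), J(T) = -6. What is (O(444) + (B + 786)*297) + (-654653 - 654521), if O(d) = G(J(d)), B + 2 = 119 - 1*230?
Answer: -5546477/5 ≈ -1.1093e+6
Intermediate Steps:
G(L) = 2*L/(11 + L) (G(L) = (2*L)/(11 + L) = 2*L/(11 + L))
B = -113 (B = -2 + (119 - 1*230) = -2 + (119 - 230) = -2 - 111 = -113)
O(d) = -12/5 (O(d) = 2*(-6)/(11 - 6) = 2*(-6)/5 = 2*(-6)*(⅕) = -12/5)
(O(444) + (B + 786)*297) + (-654653 - 654521) = (-12/5 + (-113 + 786)*297) + (-654653 - 654521) = (-12/5 + 673*297) - 1309174 = (-12/5 + 199881) - 1309174 = 999393/5 - 1309174 = -5546477/5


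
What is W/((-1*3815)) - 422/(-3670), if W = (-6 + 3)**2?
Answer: 31538/280021 ≈ 0.11263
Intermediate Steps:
W = 9 (W = (-3)**2 = 9)
W/((-1*3815)) - 422/(-3670) = 9/((-1*3815)) - 422/(-3670) = 9/(-3815) - 422*(-1/3670) = 9*(-1/3815) + 211/1835 = -9/3815 + 211/1835 = 31538/280021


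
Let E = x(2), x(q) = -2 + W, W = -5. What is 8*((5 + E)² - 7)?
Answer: -24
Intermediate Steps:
x(q) = -7 (x(q) = -2 - 5 = -7)
E = -7
8*((5 + E)² - 7) = 8*((5 - 7)² - 7) = 8*((-2)² - 7) = 8*(4 - 7) = 8*(-3) = -24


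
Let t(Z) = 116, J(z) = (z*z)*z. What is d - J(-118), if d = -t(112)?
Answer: 1642916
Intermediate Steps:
J(z) = z**3 (J(z) = z**2*z = z**3)
d = -116 (d = -1*116 = -116)
d - J(-118) = -116 - 1*(-118)**3 = -116 - 1*(-1643032) = -116 + 1643032 = 1642916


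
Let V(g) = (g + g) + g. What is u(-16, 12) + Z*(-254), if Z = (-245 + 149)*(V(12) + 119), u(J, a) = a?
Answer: 3779532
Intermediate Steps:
V(g) = 3*g (V(g) = 2*g + g = 3*g)
Z = -14880 (Z = (-245 + 149)*(3*12 + 119) = -96*(36 + 119) = -96*155 = -14880)
u(-16, 12) + Z*(-254) = 12 - 14880*(-254) = 12 + 3779520 = 3779532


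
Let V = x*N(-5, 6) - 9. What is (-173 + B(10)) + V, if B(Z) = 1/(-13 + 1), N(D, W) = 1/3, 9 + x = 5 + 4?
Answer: -2185/12 ≈ -182.08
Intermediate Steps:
x = 0 (x = -9 + (5 + 4) = -9 + 9 = 0)
N(D, W) = ⅓
B(Z) = -1/12 (B(Z) = 1/(-12) = -1/12)
V = -9 (V = 0*(⅓) - 9 = 0 - 9 = -9)
(-173 + B(10)) + V = (-173 - 1/12) - 9 = -2077/12 - 9 = -2185/12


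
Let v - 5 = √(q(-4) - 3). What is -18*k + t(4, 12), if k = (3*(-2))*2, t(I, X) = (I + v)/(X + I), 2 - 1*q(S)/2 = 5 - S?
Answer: 3465/16 + I*√17/16 ≈ 216.56 + 0.25769*I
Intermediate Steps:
q(S) = -6 + 2*S (q(S) = 4 - 2*(5 - S) = 4 + (-10 + 2*S) = -6 + 2*S)
v = 5 + I*√17 (v = 5 + √((-6 + 2*(-4)) - 3) = 5 + √((-6 - 8) - 3) = 5 + √(-14 - 3) = 5 + √(-17) = 5 + I*√17 ≈ 5.0 + 4.1231*I)
t(I, X) = (5 + I + I*√17)/(I + X) (t(I, X) = (I + (5 + I*√17))/(X + I) = (5 + I + I*√17)/(I + X))
k = -12 (k = -6*2 = -12)
-18*k + t(4, 12) = -18*(-12) + (5 + 4 + I*√17)/(4 + 12) = 216 + (9 + I*√17)/16 = 216 + (9/16 + I*√17/16) = 3465/16 + I*√17/16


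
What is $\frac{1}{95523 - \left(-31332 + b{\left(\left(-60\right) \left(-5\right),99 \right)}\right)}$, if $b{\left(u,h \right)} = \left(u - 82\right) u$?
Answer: $\frac{1}{61455} \approx 1.6272 \cdot 10^{-5}$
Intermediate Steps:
$b{\left(u,h \right)} = u \left(-82 + u\right)$ ($b{\left(u,h \right)} = \left(u - 82\right) u = \left(-82 + u\right) u = u \left(-82 + u\right)$)
$\frac{1}{95523 - \left(-31332 + b{\left(\left(-60\right) \left(-5\right),99 \right)}\right)} = \frac{1}{95523 + \left(31332 - \left(-60\right) \left(-5\right) \left(-82 - -300\right)\right)} = \frac{1}{95523 + \left(31332 - 300 \left(-82 + 300\right)\right)} = \frac{1}{95523 + \left(31332 - 300 \cdot 218\right)} = \frac{1}{95523 + \left(31332 - 65400\right)} = \frac{1}{95523 - 34068} = \frac{1}{61455}$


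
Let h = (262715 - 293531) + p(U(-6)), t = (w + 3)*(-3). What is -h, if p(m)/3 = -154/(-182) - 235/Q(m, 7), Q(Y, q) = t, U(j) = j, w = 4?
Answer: 2800970/91 ≈ 30780.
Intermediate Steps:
t = -21 (t = (4 + 3)*(-3) = 7*(-3) = -21)
Q(Y, q) = -21
p(m) = 3286/91 (p(m) = 3*(-154/(-182) - 235/(-21)) = 3*(-154*(-1/182) - 235*(-1/21)) = 3*(11/13 + 235/21) = 3*(3286/273) = 3286/91)
h = -2800970/91 (h = (262715 - 293531) + 3286/91 = -30816 + 3286/91 = -2800970/91 ≈ -30780.)
-h = -1*(-2800970/91) = 2800970/91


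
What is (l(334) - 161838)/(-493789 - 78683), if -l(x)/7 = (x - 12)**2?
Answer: 443813/286236 ≈ 1.5505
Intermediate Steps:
l(x) = -7*(-12 + x)**2 (l(x) = -7*(x - 12)**2 = -7*(-12 + x)**2)
(l(334) - 161838)/(-493789 - 78683) = (-7*(-12 + 334)**2 - 161838)/(-493789 - 78683) = (-7*322**2 - 161838)/(-572472) = (-7*103684 - 161838)*(-1/572472) = (-725788 - 161838)*(-1/572472) = -887626*(-1/572472) = 443813/286236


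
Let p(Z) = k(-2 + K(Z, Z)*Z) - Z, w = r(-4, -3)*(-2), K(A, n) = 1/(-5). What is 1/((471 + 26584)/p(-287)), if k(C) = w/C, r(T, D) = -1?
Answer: 79509/7494235 ≈ 0.010609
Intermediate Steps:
K(A, n) = -⅕
w = 2 (w = -1*(-2) = 2)
k(C) = 2/C
p(Z) = -Z + 2/(-2 - Z/5) (p(Z) = 2/(-2 - Z/5) - Z = -Z + 2/(-2 - Z/5))
1/((471 + 26584)/p(-287)) = 1/((471 + 26584)/((-(10 - 287*(10 - 287))/(10 - 287)))) = 1/(27055/((-1*(10 - 287*(-277))/(-277)))) = 1/(27055/((-1*(-1/277)*(10 + 79499)))) = 1/(27055/((-1*(-1/277)*79509))) = 1/(27055/(79509/277)) = 1/(27055*(277/79509)) = 1/(7494235/79509) = 79509/7494235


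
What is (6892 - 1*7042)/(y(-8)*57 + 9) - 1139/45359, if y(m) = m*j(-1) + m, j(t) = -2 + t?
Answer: -39069/207839 ≈ -0.18798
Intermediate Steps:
y(m) = -2*m (y(m) = m*(-2 - 1) + m = m*(-3) + m = -3*m + m = -2*m)
(6892 - 1*7042)/(y(-8)*57 + 9) - 1139/45359 = (6892 - 1*7042)/(-2*(-8)*57 + 9) - 1139/45359 = (6892 - 7042)/(16*57 + 9) - 1139*1/45359 = -150/(912 + 9) - 17/677 = -150/921 - 17/677 = -150*1/921 - 17/677 = -50/307 - 17/677 = -39069/207839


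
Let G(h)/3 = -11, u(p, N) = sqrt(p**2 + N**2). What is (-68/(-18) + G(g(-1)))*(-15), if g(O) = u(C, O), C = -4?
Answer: 1315/3 ≈ 438.33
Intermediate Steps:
u(p, N) = sqrt(N**2 + p**2)
g(O) = sqrt(16 + O**2) (g(O) = sqrt(O**2 + (-4)**2) = sqrt(O**2 + 16) = sqrt(16 + O**2))
G(h) = -33 (G(h) = 3*(-11) = -33)
(-68/(-18) + G(g(-1)))*(-15) = (-68/(-18) - 33)*(-15) = (-68*(-1/18) - 33)*(-15) = (34/9 - 33)*(-15) = -263/9*(-15) = 1315/3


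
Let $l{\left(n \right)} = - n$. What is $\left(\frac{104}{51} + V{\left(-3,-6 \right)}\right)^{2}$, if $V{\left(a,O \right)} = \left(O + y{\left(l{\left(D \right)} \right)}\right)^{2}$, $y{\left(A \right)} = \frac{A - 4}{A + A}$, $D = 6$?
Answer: $\frac{309232225}{374544} \approx 825.62$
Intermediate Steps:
$y{\left(A \right)} = \frac{-4 + A}{2 A}$
$V{\left(a,O \right)} = \left(\frac{5}{6} + O\right)^{2}$ ($V{\left(a,O \right)} = \left(O + \frac{-4 - 6}{2 \left(\left(-1\right) 6\right)}\right)^{2} = \left(O + \frac{-4 - 6}{2 \left(-6\right)}\right)^{2} = \left(O + \frac{1}{2} \left(- \frac{1}{6}\right) \left(-10\right)\right)^{2} = \left(O + \frac{5}{6}\right)^{2} = \left(\frac{5}{6} + O\right)^{2}$)
$\left(\frac{104}{51} + V{\left(-3,-6 \right)}\right)^{2} = \left(\frac{104}{51} + \frac{\left(5 + 6 \left(-6\right)\right)^{2}}{36}\right)^{2} = \left(104 \cdot \frac{1}{51} + \frac{\left(5 - 36\right)^{2}}{36}\right)^{2} = \left(\frac{104}{51} + \frac{\left(-31\right)^{2}}{36}\right)^{2} = \left(\frac{104}{51} + \frac{1}{36} \cdot 961\right)^{2} = \left(\frac{104}{51} + \frac{961}{36}\right)^{2} = \left(\frac{17585}{612}\right)^{2} = \frac{309232225}{374544}$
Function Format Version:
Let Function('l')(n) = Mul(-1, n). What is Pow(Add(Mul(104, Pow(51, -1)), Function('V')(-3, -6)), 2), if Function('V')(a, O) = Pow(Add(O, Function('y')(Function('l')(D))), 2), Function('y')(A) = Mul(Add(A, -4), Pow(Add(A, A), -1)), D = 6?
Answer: Rational(309232225, 374544) ≈ 825.62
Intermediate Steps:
Function('y')(A) = Mul(Rational(1, 2), Pow(A, -1), Add(-4, A)) (Function('y')(A) = Mul(Add(-4, A), Pow(Mul(2, A), -1)) = Mul(Add(-4, A), Mul(Rational(1, 2), Pow(A, -1))) = Mul(Rational(1, 2), Pow(A, -1), Add(-4, A)))
Function('V')(a, O) = Pow(Add(Rational(5, 6), O), 2) (Function('V')(a, O) = Pow(Add(O, Mul(Rational(1, 2), Pow(Mul(-1, 6), -1), Add(-4, Mul(-1, 6)))), 2) = Pow(Add(O, Mul(Rational(1, 2), Pow(-6, -1), Add(-4, -6))), 2) = Pow(Add(O, Mul(Rational(1, 2), Rational(-1, 6), -10)), 2) = Pow(Add(O, Rational(5, 6)), 2) = Pow(Add(Rational(5, 6), O), 2))
Pow(Add(Mul(104, Pow(51, -1)), Function('V')(-3, -6)), 2) = Pow(Add(Mul(104, Pow(51, -1)), Mul(Rational(1, 36), Pow(Add(5, Mul(6, -6)), 2))), 2) = Pow(Add(Mul(104, Rational(1, 51)), Mul(Rational(1, 36), Pow(Add(5, -36), 2))), 2) = Pow(Add(Rational(104, 51), Mul(Rational(1, 36), Pow(-31, 2))), 2) = Pow(Add(Rational(104, 51), Mul(Rational(1, 36), 961)), 2) = Pow(Add(Rational(104, 51), Rational(961, 36)), 2) = Pow(Rational(17585, 612), 2) = Rational(309232225, 374544)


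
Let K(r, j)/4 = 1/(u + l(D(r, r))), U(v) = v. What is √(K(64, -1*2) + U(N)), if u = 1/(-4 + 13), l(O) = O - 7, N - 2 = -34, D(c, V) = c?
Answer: I*√2108942/257 ≈ 5.6507*I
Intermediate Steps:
N = -32 (N = 2 - 34 = -32)
l(O) = -7 + O
u = ⅑ (u = 1/9 = ⅑ ≈ 0.11111)
K(r, j) = 4/(-62/9 + r) (K(r, j) = 4/(⅑ + (-7 + r)) = 4/(-62/9 + r))
√(K(64, -1*2) + U(N)) = √(36/(-62 + 9*64) - 32) = √(36/(-62 + 576) - 32) = √(36/514 - 32) = √(36*(1/514) - 32) = √(18/257 - 32) = √(-8206/257) = I*√2108942/257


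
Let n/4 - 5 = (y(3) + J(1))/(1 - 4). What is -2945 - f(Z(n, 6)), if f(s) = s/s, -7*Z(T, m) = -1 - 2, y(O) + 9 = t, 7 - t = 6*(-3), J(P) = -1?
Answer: -2946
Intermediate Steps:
t = 25 (t = 7 - 6*(-3) = 7 - 1*(-18) = 7 + 18 = 25)
y(O) = 16 (y(O) = -9 + 25 = 16)
n = 0 (n = 20 + 4*((16 - 1)/(1 - 4)) = 20 + 4*(15/(-3)) = 20 + 4*(15*(-⅓)) = 20 + 4*(-5) = 20 - 20 = 0)
Z(T, m) = 3/7 (Z(T, m) = -(-1 - 2)/7 = -⅐*(-3) = 3/7)
f(s) = 1
-2945 - f(Z(n, 6)) = -2945 - 1*1 = -2945 - 1 = -2946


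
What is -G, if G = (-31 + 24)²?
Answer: -49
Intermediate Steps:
G = 49 (G = (-7)² = 49)
-G = -1*49 = -49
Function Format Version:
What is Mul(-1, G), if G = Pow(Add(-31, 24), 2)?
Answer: -49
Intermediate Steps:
G = 49 (G = Pow(-7, 2) = 49)
Mul(-1, G) = Mul(-1, 49) = -49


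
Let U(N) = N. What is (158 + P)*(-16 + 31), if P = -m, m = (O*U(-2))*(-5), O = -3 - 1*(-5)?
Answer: 2070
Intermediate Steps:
O = 2 (O = -3 + 5 = 2)
m = 20 (m = (2*(-2))*(-5) = -4*(-5) = 20)
P = -20 (P = -1*20 = -20)
(158 + P)*(-16 + 31) = (158 - 20)*(-16 + 31) = 138*15 = 2070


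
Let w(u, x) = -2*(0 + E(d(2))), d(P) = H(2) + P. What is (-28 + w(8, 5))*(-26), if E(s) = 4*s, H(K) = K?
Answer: 1560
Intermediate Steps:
d(P) = 2 + P
w(u, x) = -32 (w(u, x) = -2*(0 + 4*(2 + 2)) = -2*(0 + 4*4) = -2*(0 + 16) = -2*16 = -32)
(-28 + w(8, 5))*(-26) = (-28 - 32)*(-26) = -60*(-26) = 1560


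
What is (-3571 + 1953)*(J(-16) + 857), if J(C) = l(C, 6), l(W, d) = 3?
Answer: -1391480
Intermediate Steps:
J(C) = 3
(-3571 + 1953)*(J(-16) + 857) = (-3571 + 1953)*(3 + 857) = -1618*860 = -1391480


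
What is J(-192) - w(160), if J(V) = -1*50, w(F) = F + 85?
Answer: -295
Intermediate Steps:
w(F) = 85 + F
J(V) = -50
J(-192) - w(160) = -50 - (85 + 160) = -50 - 1*245 = -50 - 245 = -295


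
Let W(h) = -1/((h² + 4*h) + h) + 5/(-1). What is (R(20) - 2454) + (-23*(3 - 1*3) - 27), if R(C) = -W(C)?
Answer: -1237999/500 ≈ -2476.0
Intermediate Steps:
W(h) = -5 - 1/(h² + 5*h) (W(h) = -1/(h² + 5*h) + 5*(-1) = -1/(h² + 5*h) - 5 = -5 - 1/(h² + 5*h))
R(C) = -(-1 - 25*C - 5*C²)/(C*(5 + C))
(R(20) - 2454) + (-23*(3 - 1*3) - 27) = ((1 + 5*20² + 25*20)/(20*(5 + 20)) - 2454) + (-23*(3 - 1*3) - 27) = ((1/20)*(1 + 5*400 + 500)/25 - 2454) + (-23*(3 - 3) - 27) = ((1/20)*(1/25)*(1 + 2000 + 500) - 2454) + (-23*0 - 27) = ((1/20)*(1/25)*2501 - 2454) + (0 - 27) = (2501/500 - 2454) - 27 = -1224499/500 - 27 = -1237999/500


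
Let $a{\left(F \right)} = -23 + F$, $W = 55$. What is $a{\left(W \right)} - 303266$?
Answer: $-303234$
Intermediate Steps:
$a{\left(W \right)} - 303266 = \left(-23 + 55\right) - 303266 = 32 - 303266 = -303234$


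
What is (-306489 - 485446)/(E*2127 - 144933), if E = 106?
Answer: -791935/80529 ≈ -9.8342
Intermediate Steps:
(-306489 - 485446)/(E*2127 - 144933) = (-306489 - 485446)/(106*2127 - 144933) = -791935/(225462 - 144933) = -791935/80529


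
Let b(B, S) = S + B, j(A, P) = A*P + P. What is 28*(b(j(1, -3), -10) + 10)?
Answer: -168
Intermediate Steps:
j(A, P) = P + A*P
b(B, S) = B + S
28*(b(j(1, -3), -10) + 10) = 28*((-3*(1 + 1) - 10) + 10) = 28*((-3*2 - 10) + 10) = 28*((-6 - 10) + 10) = 28*(-16 + 10) = 28*(-6) = -168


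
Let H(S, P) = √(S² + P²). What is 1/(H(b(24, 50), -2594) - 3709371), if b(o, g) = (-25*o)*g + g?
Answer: -3709371/13758529484305 - 2*√225932834/13758529484305 ≈ -2.7179e-7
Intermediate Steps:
b(o, g) = g - 25*g*o (b(o, g) = -25*g*o + g = g - 25*g*o)
H(S, P) = √(P² + S²)
1/(H(b(24, 50), -2594) - 3709371) = 1/(√((-2594)² + (50*(1 - 25*24))²) - 3709371) = 1/(√(6728836 + (50*(1 - 600))²) - 3709371) = 1/(√(6728836 + (50*(-599))²) - 3709371) = 1/(√(6728836 + (-29950)²) - 3709371) = 1/(√(6728836 + 897002500) - 3709371) = 1/(√903731336 - 3709371) = 1/(2*√225932834 - 3709371) = 1/(-3709371 + 2*√225932834)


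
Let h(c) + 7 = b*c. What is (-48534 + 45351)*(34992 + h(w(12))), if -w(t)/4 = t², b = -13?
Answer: -135191559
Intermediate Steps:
w(t) = -4*t²
h(c) = -7 - 13*c
(-48534 + 45351)*(34992 + h(w(12))) = (-48534 + 45351)*(34992 + (-7 - (-52)*12²)) = -3183*(34992 + (-7 - (-52)*144)) = -3183*(34992 + (-7 - 13*(-576))) = -3183*(34992 + (-7 + 7488)) = -3183*(34992 + 7481) = -3183*42473 = -135191559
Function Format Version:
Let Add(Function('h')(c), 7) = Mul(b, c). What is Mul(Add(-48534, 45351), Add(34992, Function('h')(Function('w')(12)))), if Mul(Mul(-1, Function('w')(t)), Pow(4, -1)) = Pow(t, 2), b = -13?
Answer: -135191559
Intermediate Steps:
Function('w')(t) = Mul(-4, Pow(t, 2))
Function('h')(c) = Add(-7, Mul(-13, c))
Mul(Add(-48534, 45351), Add(34992, Function('h')(Function('w')(12)))) = Mul(Add(-48534, 45351), Add(34992, Add(-7, Mul(-13, Mul(-4, Pow(12, 2)))))) = Mul(-3183, Add(34992, Add(-7, Mul(-13, Mul(-4, 144))))) = Mul(-3183, Add(34992, Add(-7, Mul(-13, -576)))) = Mul(-3183, Add(34992, Add(-7, 7488))) = Mul(-3183, Add(34992, 7481)) = Mul(-3183, 42473) = -135191559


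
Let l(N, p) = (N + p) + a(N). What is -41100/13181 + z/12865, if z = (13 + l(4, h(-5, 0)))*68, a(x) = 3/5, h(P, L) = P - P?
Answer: -2564882396/847867825 ≈ -3.0251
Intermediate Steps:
h(P, L) = 0
a(x) = ⅗ (a(x) = 3*(⅕) = ⅗)
l(N, p) = ⅗ + N + p (l(N, p) = (N + p) + ⅗ = ⅗ + N + p)
z = 5984/5 (z = (13 + (⅗ + 4 + 0))*68 = (13 + 23/5)*68 = (88/5)*68 = 5984/5 ≈ 1196.8)
-41100/13181 + z/12865 = -41100/13181 + (5984/5)/12865 = -41100*1/13181 + (5984/5)*(1/12865) = -41100/13181 + 5984/64325 = -2564882396/847867825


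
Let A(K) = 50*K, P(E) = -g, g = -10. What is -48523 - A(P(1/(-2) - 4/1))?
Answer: -49023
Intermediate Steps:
P(E) = 10 (P(E) = -1*(-10) = 10)
-48523 - A(P(1/(-2) - 4/1)) = -48523 - 50*10 = -48523 - 1*500 = -48523 - 500 = -49023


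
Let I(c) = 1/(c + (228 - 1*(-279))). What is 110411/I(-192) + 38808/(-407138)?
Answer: 7080020891181/203569 ≈ 3.4779e+7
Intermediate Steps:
I(c) = 1/(507 + c) (I(c) = 1/(c + (228 + 279)) = 1/(c + 507) = 1/(507 + c))
110411/I(-192) + 38808/(-407138) = 110411/(1/(507 - 192)) + 38808/(-407138) = 110411/(1/315) + 38808*(-1/407138) = 110411/(1/315) - 19404/203569 = 110411*315 - 19404/203569 = 34779465 - 19404/203569 = 7080020891181/203569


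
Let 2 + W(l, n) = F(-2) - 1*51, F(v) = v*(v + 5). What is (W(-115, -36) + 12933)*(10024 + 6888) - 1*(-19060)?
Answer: 217744148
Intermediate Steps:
F(v) = v*(5 + v)
W(l, n) = -59 (W(l, n) = -2 + (-2*(5 - 2) - 1*51) = -2 + (-2*3 - 51) = -2 + (-6 - 51) = -2 - 57 = -59)
(W(-115, -36) + 12933)*(10024 + 6888) - 1*(-19060) = (-59 + 12933)*(10024 + 6888) - 1*(-19060) = 12874*16912 + 19060 = 217725088 + 19060 = 217744148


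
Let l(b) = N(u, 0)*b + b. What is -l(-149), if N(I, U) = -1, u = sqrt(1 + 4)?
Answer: 0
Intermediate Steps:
u = sqrt(5) ≈ 2.2361
l(b) = 0 (l(b) = -b + b = 0)
-l(-149) = -1*0 = 0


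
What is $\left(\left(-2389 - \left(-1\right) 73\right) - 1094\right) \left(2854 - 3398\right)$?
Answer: $1855040$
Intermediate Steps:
$\left(\left(-2389 - \left(-1\right) 73\right) - 1094\right) \left(2854 - 3398\right) = \left(\left(-2389 - -73\right) - 1094\right) \left(-544\right) = \left(\left(-2389 + 73\right) - 1094\right) \left(-544\right) = \left(-2316 - 1094\right) \left(-544\right) = \left(-3410\right) \left(-544\right) = 1855040$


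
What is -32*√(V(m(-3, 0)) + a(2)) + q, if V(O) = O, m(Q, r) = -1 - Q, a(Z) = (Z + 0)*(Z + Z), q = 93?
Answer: 93 - 32*√10 ≈ -8.1929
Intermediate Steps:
a(Z) = 2*Z² (a(Z) = Z*(2*Z) = 2*Z²)
-32*√(V(m(-3, 0)) + a(2)) + q = -32*√((-1 - 1*(-3)) + 2*2²) + 93 = -32*√((-1 + 3) + 2*4) + 93 = -32*√(2 + 8) + 93 = -32*√10 + 93 = 93 - 32*√10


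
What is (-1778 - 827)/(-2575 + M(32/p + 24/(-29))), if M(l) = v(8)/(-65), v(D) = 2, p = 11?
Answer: 169325/167377 ≈ 1.0116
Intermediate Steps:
M(l) = -2/65 (M(l) = 2/(-65) = 2*(-1/65) = -2/65)
(-1778 - 827)/(-2575 + M(32/p + 24/(-29))) = (-1778 - 827)/(-2575 - 2/65) = -2605/(-167377/65) = -2605*(-65/167377) = 169325/167377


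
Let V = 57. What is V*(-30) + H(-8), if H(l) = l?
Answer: -1718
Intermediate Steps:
V*(-30) + H(-8) = 57*(-30) - 8 = -1710 - 8 = -1718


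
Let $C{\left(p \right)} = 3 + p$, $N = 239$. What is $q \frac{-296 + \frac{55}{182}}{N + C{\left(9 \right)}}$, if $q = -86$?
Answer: $\frac{2314131}{22841} \approx 101.31$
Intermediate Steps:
$q \frac{-296 + \frac{55}{182}}{N + C{\left(9 \right)}} = - 86 \frac{-296 + \frac{55}{182}}{239 + \left(3 + 9\right)} = - 86 \frac{-296 + 55 \cdot \frac{1}{182}}{239 + 12} = - 86 \frac{-296 + \frac{55}{182}}{251} = - 86 \left(\left(- \frac{53817}{182}\right) \frac{1}{251}\right) = \left(-86\right) \left(- \frac{53817}{45682}\right) = \frac{2314131}{22841}$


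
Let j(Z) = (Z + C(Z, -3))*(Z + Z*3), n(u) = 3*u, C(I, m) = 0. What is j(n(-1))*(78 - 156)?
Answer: -2808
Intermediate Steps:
j(Z) = 4*Z² (j(Z) = (Z + 0)*(Z + Z*3) = Z*(Z + 3*Z) = Z*(4*Z) = 4*Z²)
j(n(-1))*(78 - 156) = (4*(3*(-1))²)*(78 - 156) = (4*(-3)²)*(-78) = (4*9)*(-78) = 36*(-78) = -2808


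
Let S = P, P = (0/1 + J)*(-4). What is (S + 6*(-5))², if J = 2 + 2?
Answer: 2116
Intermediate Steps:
J = 4
P = -16 (P = (0/1 + 4)*(-4) = (0*1 + 4)*(-4) = (0 + 4)*(-4) = 4*(-4) = -16)
S = -16
(S + 6*(-5))² = (-16 + 6*(-5))² = (-16 - 30)² = (-46)² = 2116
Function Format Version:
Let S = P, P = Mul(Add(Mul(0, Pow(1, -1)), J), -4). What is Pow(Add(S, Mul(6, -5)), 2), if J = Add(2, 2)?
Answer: 2116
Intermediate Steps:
J = 4
P = -16 (P = Mul(Add(Mul(0, Pow(1, -1)), 4), -4) = Mul(Add(Mul(0, 1), 4), -4) = Mul(Add(0, 4), -4) = Mul(4, -4) = -16)
S = -16
Pow(Add(S, Mul(6, -5)), 2) = Pow(Add(-16, Mul(6, -5)), 2) = Pow(Add(-16, -30), 2) = Pow(-46, 2) = 2116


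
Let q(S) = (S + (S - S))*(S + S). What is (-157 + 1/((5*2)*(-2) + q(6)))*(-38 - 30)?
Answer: 138771/13 ≈ 10675.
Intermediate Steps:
q(S) = 2*S² (q(S) = (S + 0)*(2*S) = S*(2*S) = 2*S²)
(-157 + 1/((5*2)*(-2) + q(6)))*(-38 - 30) = (-157 + 1/((5*2)*(-2) + 2*6²))*(-38 - 30) = (-157 + 1/(10*(-2) + 2*36))*(-68) = (-157 + 1/(-20 + 72))*(-68) = (-157 + 1/52)*(-68) = -8163/52*(-68) = 138771/13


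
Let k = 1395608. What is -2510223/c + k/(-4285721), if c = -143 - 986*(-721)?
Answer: -3916687318229/1015377305041 ≈ -3.8574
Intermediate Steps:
c = 710763 (c = -143 + 710906 = 710763)
-2510223/c + k/(-4285721) = -2510223/710763 + 1395608/(-4285721) = -2510223*1/710763 + 1395608*(-1/4285721) = -836741/236921 - 1395608/4285721 = -3916687318229/1015377305041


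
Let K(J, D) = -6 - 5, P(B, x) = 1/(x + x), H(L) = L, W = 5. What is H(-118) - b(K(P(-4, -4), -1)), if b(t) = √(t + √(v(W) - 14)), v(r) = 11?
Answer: -118 - √(-11 + I*√3) ≈ -118.26 - 3.3268*I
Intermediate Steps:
P(B, x) = 1/(2*x)
K(J, D) = -11
b(t) = √(t + I*√3) (b(t) = √(t + √(11 - 14)) = √(t + √(-3)) = √(t + I*√3))
H(-118) - b(K(P(-4, -4), -1)) = -118 - √(-11 + I*√3)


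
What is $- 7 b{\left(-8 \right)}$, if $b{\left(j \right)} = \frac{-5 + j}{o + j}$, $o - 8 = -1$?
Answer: $-91$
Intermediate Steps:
$o = 7$ ($o = 8 - 1 = 7$)
$b{\left(j \right)} = \frac{-5 + j}{7 + j}$
$- 7 b{\left(-8 \right)} = - 7 \frac{-5 - 8}{7 - 8} = - 7 \frac{1}{-1} \left(-13\right) = - 7 \left(\left(-1\right) \left(-13\right)\right) = \left(-7\right) 13 = -91$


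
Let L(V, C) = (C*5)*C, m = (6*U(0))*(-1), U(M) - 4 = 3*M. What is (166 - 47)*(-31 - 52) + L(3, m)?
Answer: -6997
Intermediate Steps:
U(M) = 4 + 3*M
m = -24 (m = (6*(4 + 3*0))*(-1) = (6*(4 + 0))*(-1) = (6*4)*(-1) = 24*(-1) = -24)
L(V, C) = 5*C² (L(V, C) = (5*C)*C = 5*C²)
(166 - 47)*(-31 - 52) + L(3, m) = (166 - 47)*(-31 - 52) + 5*(-24)² = 119*(-83) + 5*576 = -9877 + 2880 = -6997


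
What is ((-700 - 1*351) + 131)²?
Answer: 846400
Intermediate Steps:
((-700 - 1*351) + 131)² = ((-700 - 351) + 131)² = (-1051 + 131)² = (-920)² = 846400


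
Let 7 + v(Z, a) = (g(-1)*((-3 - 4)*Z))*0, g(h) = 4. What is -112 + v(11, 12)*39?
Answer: -385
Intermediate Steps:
v(Z, a) = -7 (v(Z, a) = -7 + (4*((-3 - 4)*Z))*0 = -7 + (4*(-7*Z))*0 = -7 - 28*Z*0 = -7 + 0 = -7)
-112 + v(11, 12)*39 = -112 - 7*39 = -112 - 273 = -385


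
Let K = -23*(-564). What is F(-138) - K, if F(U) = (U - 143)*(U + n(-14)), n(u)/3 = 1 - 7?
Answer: 30864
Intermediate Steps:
n(u) = -18 (n(u) = 3*(1 - 7) = 3*(-6) = -18)
K = 12972
F(U) = (-143 + U)*(-18 + U) (F(U) = (U - 143)*(U - 18) = (-143 + U)*(-18 + U))
F(-138) - K = (2574 + (-138)² - 161*(-138)) - 1*12972 = (2574 + 19044 + 22218) - 12972 = 43836 - 12972 = 30864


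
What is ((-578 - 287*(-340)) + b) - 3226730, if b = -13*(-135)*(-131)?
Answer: -3359633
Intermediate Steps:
b = -229905 (b = 1755*(-131) = -229905)
((-578 - 287*(-340)) + b) - 3226730 = ((-578 - 287*(-340)) - 229905) - 3226730 = ((-578 + 97580) - 229905) - 3226730 = (97002 - 229905) - 3226730 = -132903 - 3226730 = -3359633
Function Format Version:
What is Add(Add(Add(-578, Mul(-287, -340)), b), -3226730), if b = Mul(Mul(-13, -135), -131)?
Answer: -3359633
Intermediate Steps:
b = -229905 (b = Mul(1755, -131) = -229905)
Add(Add(Add(-578, Mul(-287, -340)), b), -3226730) = Add(Add(Add(-578, Mul(-287, -340)), -229905), -3226730) = Add(Add(Add(-578, 97580), -229905), -3226730) = Add(Add(97002, -229905), -3226730) = Add(-132903, -3226730) = -3359633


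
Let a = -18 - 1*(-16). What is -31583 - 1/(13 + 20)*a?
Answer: -1042237/33 ≈ -31583.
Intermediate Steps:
a = -2 (a = -18 + 16 = -2)
-31583 - 1/(13 + 20)*a = -31583 - 1/(13 + 20)*(-2) = -31583 - 1/33*(-2) = -31583 - 1*(1/33)*(-2) = -31583 - (-2)/33 = -31583 - 1*(-2/33) = -31583 + 2/33 = -1042237/33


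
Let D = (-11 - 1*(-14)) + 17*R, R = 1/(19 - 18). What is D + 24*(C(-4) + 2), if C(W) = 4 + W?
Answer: 68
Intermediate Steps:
R = 1 (R = 1/1 = 1)
D = 20 (D = (-11 - 1*(-14)) + 17*1 = (-11 + 14) + 17 = 3 + 17 = 20)
D + 24*(C(-4) + 2) = 20 + 24*((4 - 4) + 2) = 20 + 24*(0 + 2) = 20 + 24*2 = 20 + 48 = 68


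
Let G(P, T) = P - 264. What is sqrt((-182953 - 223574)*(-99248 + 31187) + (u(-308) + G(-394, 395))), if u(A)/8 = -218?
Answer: sqrt(27668631745) ≈ 1.6634e+5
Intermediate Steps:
u(A) = -1744 (u(A) = 8*(-218) = -1744)
G(P, T) = -264 + P
sqrt((-182953 - 223574)*(-99248 + 31187) + (u(-308) + G(-394, 395))) = sqrt((-182953 - 223574)*(-99248 + 31187) + (-1744 + (-264 - 394))) = sqrt(-406527*(-68061) + (-1744 - 658)) = sqrt(27668634147 - 2402) = sqrt(27668631745)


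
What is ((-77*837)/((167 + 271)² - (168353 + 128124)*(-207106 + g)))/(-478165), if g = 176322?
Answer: 64449/4364183175204980 ≈ 1.4768e-11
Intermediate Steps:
((-77*837)/((167 + 271)² - (168353 + 128124)*(-207106 + g)))/(-478165) = ((-77*837)/((167 + 271)² - (168353 + 128124)*(-207106 + 176322)))/(-478165) = -64449/(438² - 296477*(-30784))*(-1/478165) = -64449/(191844 - 1*(-9126747968))*(-1/478165) = -64449/(191844 + 9126747968)*(-1/478165) = -64449/9126939812*(-1/478165) = 64449/4364183175204980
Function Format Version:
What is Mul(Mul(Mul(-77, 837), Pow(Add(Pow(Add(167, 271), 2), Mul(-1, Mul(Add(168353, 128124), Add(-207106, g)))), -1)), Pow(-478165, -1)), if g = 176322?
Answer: Rational(64449, 4364183175204980) ≈ 1.4768e-11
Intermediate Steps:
Mul(Mul(Mul(-77, 837), Pow(Add(Pow(Add(167, 271), 2), Mul(-1, Mul(Add(168353, 128124), Add(-207106, g)))), -1)), Pow(-478165, -1)) = Mul(Mul(Mul(-77, 837), Pow(Add(Pow(Add(167, 271), 2), Mul(-1, Mul(Add(168353, 128124), Add(-207106, 176322)))), -1)), Pow(-478165, -1)) = Mul(Mul(-64449, Pow(Add(Pow(438, 2), Mul(-1, Mul(296477, -30784))), -1)), Rational(-1, 478165)) = Mul(Mul(-64449, Pow(Add(191844, Mul(-1, -9126747968)), -1)), Rational(-1, 478165)) = Mul(Mul(-64449, Pow(Add(191844, 9126747968), -1)), Rational(-1, 478165)) = Mul(Mul(-64449, Pow(9126939812, -1)), Rational(-1, 478165)) = Mul(Mul(-64449, Rational(1, 9126939812)), Rational(-1, 478165)) = Mul(Rational(-64449, 9126939812), Rational(-1, 478165)) = Rational(64449, 4364183175204980)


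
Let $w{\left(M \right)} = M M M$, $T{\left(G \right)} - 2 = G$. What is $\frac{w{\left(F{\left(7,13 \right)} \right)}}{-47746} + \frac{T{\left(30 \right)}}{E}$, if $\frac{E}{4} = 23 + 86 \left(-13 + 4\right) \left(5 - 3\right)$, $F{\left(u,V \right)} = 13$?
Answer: $- \frac{3732393}{72812650} \approx -0.05126$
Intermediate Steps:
$T{\left(G \right)} = 2 + G$
$E = -6100$ ($E = 4 \left(23 + 86 \left(-13 + 4\right) \left(5 - 3\right)\right) = 4 \left(23 + 86 \left(\left(-9\right) 2\right)\right) = 4 \left(23 + 86 \left(-18\right)\right) = 4 \left(23 - 1548\right) = 4 \left(-1525\right) = -6100$)
$w{\left(M \right)} = M^{3}$ ($w{\left(M \right)} = M^{2} M = M^{3}$)
$\frac{w{\left(F{\left(7,13 \right)} \right)}}{-47746} + \frac{T{\left(30 \right)}}{E} = \frac{13^{3}}{-47746} + \frac{2 + 30}{-6100} = 2197 \left(- \frac{1}{47746}\right) + 32 \left(- \frac{1}{6100}\right) = - \frac{2197}{47746} - \frac{8}{1525} = - \frac{3732393}{72812650}$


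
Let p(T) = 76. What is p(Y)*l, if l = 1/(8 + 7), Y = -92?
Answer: 76/15 ≈ 5.0667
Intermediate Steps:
l = 1/15 ≈ 0.066667
p(Y)*l = 76*(1/15) = 76/15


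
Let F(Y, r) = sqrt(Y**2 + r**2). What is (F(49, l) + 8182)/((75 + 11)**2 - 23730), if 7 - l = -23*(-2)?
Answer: -4091/8167 - sqrt(3922)/16334 ≈ -0.50475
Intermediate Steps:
l = -39 (l = 7 - (-23)*(-2) = 7 - 1*46 = 7 - 46 = -39)
(F(49, l) + 8182)/((75 + 11)**2 - 23730) = (sqrt(49**2 + (-39)**2) + 8182)/((75 + 11)**2 - 23730) = (sqrt(2401 + 1521) + 8182)/(86**2 - 23730) = (sqrt(3922) + 8182)/(7396 - 23730) = (8182 + sqrt(3922))/(-16334) = (8182 + sqrt(3922))*(-1/16334) = -4091/8167 - sqrt(3922)/16334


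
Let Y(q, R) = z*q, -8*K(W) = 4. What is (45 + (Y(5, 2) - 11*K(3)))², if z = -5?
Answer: 2601/4 ≈ 650.25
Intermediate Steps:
K(W) = -½ (K(W) = -⅛*4 = -½)
Y(q, R) = -5*q
(45 + (Y(5, 2) - 11*K(3)))² = (45 + (-5*5 - 11*(-½)))² = (45 + (-25 + 11/2))² = (45 - 39/2)² = (51/2)² = 2601/4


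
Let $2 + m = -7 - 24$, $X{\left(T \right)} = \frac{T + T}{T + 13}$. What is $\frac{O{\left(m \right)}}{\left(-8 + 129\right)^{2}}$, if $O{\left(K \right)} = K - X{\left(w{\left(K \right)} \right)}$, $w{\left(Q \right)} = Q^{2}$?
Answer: $- \frac{1752}{733381} \approx -0.0023889$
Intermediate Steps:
$X{\left(T \right)} = \frac{2 T}{13 + T}$
$m = -33$ ($m = -2 - 31 = -33$)
$O{\left(K \right)} = K - \frac{2 K^{2}}{13 + K^{2}}$
$\frac{O{\left(m \right)}}{\left(-8 + 129\right)^{2}} = \frac{\left(-33\right) \frac{1}{13 + \left(-33\right)^{2}} \left(13 + \left(-33\right)^{2} - -66\right)}{\left(-8 + 129\right)^{2}} = \frac{\left(-33\right) \frac{1}{13 + 1089} \left(13 + 1089 + 66\right)}{121^{2}} = \frac{\left(-33\right) \frac{1}{1102} \cdot 1168}{14641} = \left(-33\right) \frac{1}{1102} \cdot 1168 \cdot \frac{1}{14641} = \left(- \frac{19272}{551}\right) \frac{1}{14641} = - \frac{1752}{733381}$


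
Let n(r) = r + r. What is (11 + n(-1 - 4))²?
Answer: 1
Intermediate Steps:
n(r) = 2*r
(11 + n(-1 - 4))² = (11 + 2*(-1 - 4))² = (11 + 2*(-5))² = (11 - 10)² = 1² = 1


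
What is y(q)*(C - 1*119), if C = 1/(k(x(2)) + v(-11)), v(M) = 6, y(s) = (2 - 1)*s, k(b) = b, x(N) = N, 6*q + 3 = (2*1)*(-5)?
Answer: 4121/16 ≈ 257.56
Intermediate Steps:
q = -13/6 (q = -½ + ((2*1)*(-5))/6 = -½ + (2*(-5))/6 = -½ + (⅙)*(-10) = -½ - 5/3 = -13/6 ≈ -2.1667)
y(s) = s (y(s) = 1*s = s)
C = ⅛ (C = 1/(2 + 6) = 1/8 = ⅛ ≈ 0.12500)
y(q)*(C - 1*119) = -13*(⅛ - 1*119)/6 = -13*(⅛ - 119)/6 = -13/6*(-951/8) = 4121/16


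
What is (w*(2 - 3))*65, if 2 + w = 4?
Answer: -130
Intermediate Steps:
w = 2 (w = -2 + 4 = 2)
(w*(2 - 3))*65 = (2*(2 - 3))*65 = (2*(-1))*65 = -2*65 = -130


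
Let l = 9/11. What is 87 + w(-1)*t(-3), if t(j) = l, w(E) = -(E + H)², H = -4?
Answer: 732/11 ≈ 66.545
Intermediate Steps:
w(E) = -(-4 + E)² (w(E) = -(E - 4)² = -(-4 + E)²)
l = 9/11 (l = 9*(1/11) = 9/11 ≈ 0.81818)
t(j) = 9/11
87 + w(-1)*t(-3) = 87 - (-4 - 1)²*(9/11) = 87 - 1*(-5)²*(9/11) = 87 - 1*25*(9/11) = 87 - 25*9/11 = 87 - 225/11 = 732/11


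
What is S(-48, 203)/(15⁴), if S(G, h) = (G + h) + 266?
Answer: 421/50625 ≈ 0.0083161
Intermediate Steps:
S(G, h) = 266 + G + h
S(-48, 203)/(15⁴) = (266 - 48 + 203)/(15⁴) = 421/50625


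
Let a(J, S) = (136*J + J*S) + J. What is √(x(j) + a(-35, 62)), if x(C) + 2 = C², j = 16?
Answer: I*√6711 ≈ 81.921*I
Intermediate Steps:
a(J, S) = 137*J + J*S
x(C) = -2 + C²
√(x(j) + a(-35, 62)) = √((-2 + 16²) - 35*(137 + 62)) = √((-2 + 256) - 35*199) = √(254 - 6965) = √(-6711) = I*√6711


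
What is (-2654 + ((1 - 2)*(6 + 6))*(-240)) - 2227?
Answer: -2001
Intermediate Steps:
(-2654 + ((1 - 2)*(6 + 6))*(-240)) - 2227 = (-2654 - 1*12*(-240)) - 2227 = (-2654 - 12*(-240)) - 2227 = (-2654 + 2880) - 2227 = 226 - 2227 = -2001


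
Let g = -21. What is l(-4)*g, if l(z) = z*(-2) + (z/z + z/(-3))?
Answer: -217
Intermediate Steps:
l(z) = 1 - 7*z/3 (l(z) = -2*z + (1 + z*(-1/3)) = -2*z + (1 - z/3) = 1 - 7*z/3)
l(-4)*g = (1 - 7/3*(-4))*(-21) = (1 + 28/3)*(-21) = (31/3)*(-21) = -217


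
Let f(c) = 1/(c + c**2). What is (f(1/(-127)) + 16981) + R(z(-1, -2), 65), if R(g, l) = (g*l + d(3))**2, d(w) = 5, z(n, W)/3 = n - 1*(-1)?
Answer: 2126627/126 ≈ 16878.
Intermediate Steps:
z(n, W) = 3 + 3*n (z(n, W) = 3*(n - 1*(-1)) = 3*(n + 1) = 3*(1 + n) = 3 + 3*n)
R(g, l) = (5 + g*l)**2 (R(g, l) = (g*l + 5)**2 = (5 + g*l)**2)
(f(1/(-127)) + 16981) + R(z(-1, -2), 65) = (1/((1/(-127))*(1 + 1/(-127))) + 16981) + (5 + (3 + 3*(-1))*65)**2 = (1/((-1/127)*(1 - 1/127)) + 16981) + (5 + (3 - 3)*65)**2 = (-127/126/127 + 16981) + (5 + 0*65)**2 = (-127*127/126 + 16981) + (5 + 0)**2 = (-16129/126 + 16981) + 5**2 = 2123477/126 + 25 = 2126627/126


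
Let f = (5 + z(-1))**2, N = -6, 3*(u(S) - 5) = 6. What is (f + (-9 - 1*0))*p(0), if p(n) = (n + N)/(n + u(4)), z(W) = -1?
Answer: -6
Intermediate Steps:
u(S) = 7 (u(S) = 5 + (1/3)*6 = 5 + 2 = 7)
f = 16 (f = (5 - 1)**2 = 4**2 = 16)
p(n) = (-6 + n)/(7 + n) (p(n) = (n - 6)/(n + 7) = (-6 + n)/(7 + n))
(f + (-9 - 1*0))*p(0) = (16 + (-9 - 1*0))*((-6 + 0)/(7 + 0)) = (16 + (-9 + 0))*(-6/7) = (16 - 9)*((1/7)*(-6)) = 7*(-6/7) = -6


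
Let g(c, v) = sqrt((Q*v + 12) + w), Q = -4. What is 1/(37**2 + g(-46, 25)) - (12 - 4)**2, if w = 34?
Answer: 3*(-64*sqrt(6) + 29205*I)/(-1369*I + 3*sqrt(6)) ≈ -63.999 - 3.9209e-6*I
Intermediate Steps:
g(c, v) = sqrt(46 - 4*v) (g(c, v) = sqrt((-4*v + 12) + 34) = sqrt((12 - 4*v) + 34) = sqrt(46 - 4*v))
1/(37**2 + g(-46, 25)) - (12 - 4)**2 = 1/(37**2 + sqrt(46 - 4*25)) - (12 - 4)**2 = 1/(1369 + sqrt(46 - 100)) - 1*8**2 = 1/(1369 + sqrt(-54)) - 1*64 = 1/(1369 + 3*I*sqrt(6)) - 64 = -64 + 1/(1369 + 3*I*sqrt(6))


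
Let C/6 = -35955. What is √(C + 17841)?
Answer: I*√197889 ≈ 444.85*I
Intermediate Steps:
C = -215730 (C = 6*(-35955) = -215730)
√(C + 17841) = √(-215730 + 17841) = √(-197889) = I*√197889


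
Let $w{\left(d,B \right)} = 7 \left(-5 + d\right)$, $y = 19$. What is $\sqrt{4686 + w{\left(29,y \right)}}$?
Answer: $\sqrt{4854} \approx 69.671$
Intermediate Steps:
$w{\left(d,B \right)} = -35 + 7 d$
$\sqrt{4686 + w{\left(29,y \right)}} = \sqrt{4686 + \left(-35 + 7 \cdot 29\right)} = \sqrt{4686 + \left(-35 + 203\right)} = \sqrt{4686 + 168} = \sqrt{4854}$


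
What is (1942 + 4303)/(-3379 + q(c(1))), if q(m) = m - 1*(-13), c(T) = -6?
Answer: -6245/3372 ≈ -1.8520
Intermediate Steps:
q(m) = 13 + m (q(m) = m + 13 = 13 + m)
(1942 + 4303)/(-3379 + q(c(1))) = (1942 + 4303)/(-3379 + (13 - 6)) = 6245/(-3379 + 7) = 6245/(-3372) = 6245*(-1/3372) = -6245/3372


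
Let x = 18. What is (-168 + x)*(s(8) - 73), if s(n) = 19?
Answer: 8100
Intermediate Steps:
(-168 + x)*(s(8) - 73) = (-168 + 18)*(19 - 73) = -150*(-54) = 8100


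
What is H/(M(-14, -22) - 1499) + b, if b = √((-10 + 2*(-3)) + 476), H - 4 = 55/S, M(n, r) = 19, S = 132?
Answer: -53/17760 + 2*√115 ≈ 21.445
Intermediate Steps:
H = 53/12 (H = 4 + 55/132 = 4 + 55*(1/132) = 4 + 5/12 = 53/12 ≈ 4.4167)
b = 2*√115 (b = √((-10 - 6) + 476) = √(-16 + 476) = √460 = 2*√115 ≈ 21.448)
H/(M(-14, -22) - 1499) + b = (53/12)/(19 - 1499) + 2*√115 = (53/12)/(-1480) + 2*√115 = -1/1480*53/12 + 2*√115 = -53/17760 + 2*√115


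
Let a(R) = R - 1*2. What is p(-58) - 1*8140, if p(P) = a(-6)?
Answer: -8148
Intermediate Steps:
a(R) = -2 + R (a(R) = R - 2 = -2 + R)
p(P) = -8 (p(P) = -2 - 6 = -8)
p(-58) - 1*8140 = -8 - 1*8140 = -8 - 8140 = -8148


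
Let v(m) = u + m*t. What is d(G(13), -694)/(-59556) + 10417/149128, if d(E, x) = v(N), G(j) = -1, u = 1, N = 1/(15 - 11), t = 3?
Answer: 44295277/634390512 ≈ 0.069823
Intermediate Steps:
N = ¼ (N = 1/4 = ¼ ≈ 0.25000)
v(m) = 1 + 3*m (v(m) = 1 + m*3 = 1 + 3*m)
d(E, x) = 7/4 (d(E, x) = 1 + 3*(¼) = 1 + ¾ = 7/4)
d(G(13), -694)/(-59556) + 10417/149128 = (7/4)/(-59556) + 10417/149128 = (7/4)*(-1/59556) + 10417*(1/149128) = -1/34032 + 10417/149128 = 44295277/634390512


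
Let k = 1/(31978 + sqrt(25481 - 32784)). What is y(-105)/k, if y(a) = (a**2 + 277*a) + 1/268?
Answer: -77388023131/134 - 4840079*I*sqrt(7303)/268 ≈ -5.7752e+8 - 1.5434e+6*I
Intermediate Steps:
y(a) = 1/268 + a**2 + 277*a (y(a) = (a**2 + 277*a) + 1/268 = 1/268 + a**2 + 277*a)
k = 1/(31978 + I*sqrt(7303)) (k = 1/(31978 + sqrt(-7303)) = 1/(31978 + I*sqrt(7303)) ≈ 3.1271e-5 - 8.357e-8*I)
y(-105)/k = (1/268 + (-105)**2 + 277*(-105))/(31978/1022599787 - I*sqrt(7303)/1022599787) = (1/268 + 11025 - 29085)/(31978/1022599787 - I*sqrt(7303)/1022599787) = -4840079/(268*(31978/1022599787 - I*sqrt(7303)/1022599787))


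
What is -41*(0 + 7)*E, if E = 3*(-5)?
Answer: 4305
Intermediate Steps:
E = -15
-41*(0 + 7)*E = -41*(0 + 7)*(-15) = -287*(-15) = -41*(-105) = 4305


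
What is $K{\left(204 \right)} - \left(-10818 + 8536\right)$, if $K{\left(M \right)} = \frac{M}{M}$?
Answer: $2283$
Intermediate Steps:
$K{\left(M \right)} = 1$
$K{\left(204 \right)} - \left(-10818 + 8536\right) = 1 - \left(-10818 + 8536\right) = 1 - -2282 = 1 + 2282 = 2283$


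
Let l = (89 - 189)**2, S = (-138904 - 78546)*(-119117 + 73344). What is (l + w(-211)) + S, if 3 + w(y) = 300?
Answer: 9953349147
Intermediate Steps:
S = 9953338850 (S = -217450*(-45773) = 9953338850)
w(y) = 297 (w(y) = -3 + 300 = 297)
l = 10000 (l = (-100)**2 = 10000)
(l + w(-211)) + S = (10000 + 297) + 9953338850 = 10297 + 9953338850 = 9953349147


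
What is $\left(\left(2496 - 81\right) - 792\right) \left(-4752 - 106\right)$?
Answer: $-7884534$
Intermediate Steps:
$\left(\left(2496 - 81\right) - 792\right) \left(-4752 - 106\right) = \left(2415 - 792\right) \left(-4858\right) = 1623 \left(-4858\right) = -7884534$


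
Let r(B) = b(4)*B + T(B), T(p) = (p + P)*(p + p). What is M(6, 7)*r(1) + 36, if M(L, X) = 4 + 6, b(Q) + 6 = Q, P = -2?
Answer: -4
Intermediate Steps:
b(Q) = -6 + Q
T(p) = 2*p*(-2 + p) (T(p) = (p - 2)*(p + p) = (-2 + p)*(2*p) = 2*p*(-2 + p))
r(B) = -2*B + 2*B*(-2 + B) (r(B) = (-6 + 4)*B + 2*B*(-2 + B) = -2*B + 2*B*(-2 + B))
M(L, X) = 10
M(6, 7)*r(1) + 36 = 10*(2*1*(-3 + 1)) + 36 = 10*(2*1*(-2)) + 36 = 10*(-4) + 36 = -40 + 36 = -4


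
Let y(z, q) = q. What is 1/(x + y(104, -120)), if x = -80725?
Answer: -1/80845 ≈ -1.2369e-5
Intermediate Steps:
1/(x + y(104, -120)) = 1/(-80725 - 120) = 1/(-80845) = -1/80845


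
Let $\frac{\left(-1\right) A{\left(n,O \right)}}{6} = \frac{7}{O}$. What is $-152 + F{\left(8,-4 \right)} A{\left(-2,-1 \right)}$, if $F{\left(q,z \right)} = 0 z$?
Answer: $-152$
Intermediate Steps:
$A{\left(n,O \right)} = - \frac{42}{O}$ ($A{\left(n,O \right)} = - 6 \frac{7}{O} = - \frac{42}{O}$)
$F{\left(q,z \right)} = 0$
$-152 + F{\left(8,-4 \right)} A{\left(-2,-1 \right)} = -152 + 0 \left(- \frac{42}{-1}\right) = -152 + 0 \left(\left(-42\right) \left(-1\right)\right) = -152 + 0 \cdot 42 = -152 + 0 = -152$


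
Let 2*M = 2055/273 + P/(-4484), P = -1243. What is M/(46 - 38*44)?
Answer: -1061551/442319696 ≈ -0.0024000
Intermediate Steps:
M = 3184653/816088 (M = (2055/273 - 1243/(-4484))/2 = (2055*(1/273) - 1243*(-1/4484))/2 = (685/91 + 1243/4484)/2 = (1/2)*(3184653/408044) = 3184653/816088 ≈ 3.9023)
M/(46 - 38*44) = 3184653/(816088*(46 - 38*44)) = 3184653/(816088*(46 - 1672)) = (3184653/816088)/(-1626) = (3184653/816088)*(-1/1626) = -1061551/442319696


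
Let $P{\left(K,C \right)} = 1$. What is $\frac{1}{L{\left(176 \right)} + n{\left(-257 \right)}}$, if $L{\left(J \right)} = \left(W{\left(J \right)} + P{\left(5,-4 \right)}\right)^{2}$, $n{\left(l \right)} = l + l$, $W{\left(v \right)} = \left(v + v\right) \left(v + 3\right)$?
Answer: $\frac{1}{3970133567} \approx 2.5188 \cdot 10^{-10}$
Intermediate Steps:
$W{\left(v \right)} = 2 v \left(3 + v\right)$
$n{\left(l \right)} = 2 l$
$L{\left(J \right)} = \left(1 + 2 J \left(3 + J\right)\right)^{2}$ ($L{\left(J \right)} = \left(2 J \left(3 + J\right) + 1\right)^{2} = \left(1 + 2 J \left(3 + J\right)\right)^{2}$)
$\frac{1}{L{\left(176 \right)} + n{\left(-257 \right)}} = \frac{1}{\left(1 + 2 \cdot 176 \left(3 + 176\right)\right)^{2} + 2 \left(-257\right)} = \frac{1}{\left(1 + 2 \cdot 176 \cdot 179\right)^{2} - 514} = \frac{1}{\left(1 + 63008\right)^{2} - 514} = \frac{1}{63009^{2} - 514} = \frac{1}{3970134081 - 514} = \frac{1}{3970133567}$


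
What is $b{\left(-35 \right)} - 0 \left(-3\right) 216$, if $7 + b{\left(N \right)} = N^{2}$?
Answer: $1218$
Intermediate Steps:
$b{\left(N \right)} = -7 + N^{2}$
$b{\left(-35 \right)} - 0 \left(-3\right) 216 = \left(-7 + \left(-35\right)^{2}\right) - 0 \left(-3\right) 216 = \left(-7 + 1225\right) - 0 \cdot 216 = 1218 - 0 = 1218 + 0 = 1218$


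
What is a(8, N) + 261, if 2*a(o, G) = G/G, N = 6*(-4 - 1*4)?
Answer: 523/2 ≈ 261.50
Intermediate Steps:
N = -48 (N = 6*(-4 - 4) = 6*(-8) = -48)
a(o, G) = ½ (a(o, G) = (G/G)/2 = (½)*1 = ½)
a(8, N) + 261 = ½ + 261 = 523/2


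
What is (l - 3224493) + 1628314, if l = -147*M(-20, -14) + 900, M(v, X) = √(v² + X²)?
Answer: -1595279 - 294*√149 ≈ -1.5989e+6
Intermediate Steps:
M(v, X) = √(X² + v²)
l = 900 - 294*√149 (l = -147*√((-14)² + (-20)²) + 900 = -147*√(196 + 400) + 900 = -294*√149 + 900 = 900 - 294*√149 ≈ -2688.7)
(l - 3224493) + 1628314 = ((900 - 294*√149) - 3224493) + 1628314 = (-3223593 - 294*√149) + 1628314 = -1595279 - 294*√149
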